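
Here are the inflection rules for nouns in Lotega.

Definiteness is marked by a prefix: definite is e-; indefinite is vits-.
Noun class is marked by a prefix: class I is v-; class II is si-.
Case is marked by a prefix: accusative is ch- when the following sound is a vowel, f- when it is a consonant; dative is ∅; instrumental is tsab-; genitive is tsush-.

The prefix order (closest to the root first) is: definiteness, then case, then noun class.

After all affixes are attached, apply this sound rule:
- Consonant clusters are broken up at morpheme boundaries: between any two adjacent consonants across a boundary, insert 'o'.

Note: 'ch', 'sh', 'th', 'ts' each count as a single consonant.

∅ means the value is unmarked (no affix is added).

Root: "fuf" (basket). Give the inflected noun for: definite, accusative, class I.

vochefuf

Attach definiteness definite e- → efuf.
Attach case accusative ch- (before vowel 'e') → chefuf.
Attach noun class class I v- → vchefuf.
Apply epenthesis: vchefuf → vochefuf.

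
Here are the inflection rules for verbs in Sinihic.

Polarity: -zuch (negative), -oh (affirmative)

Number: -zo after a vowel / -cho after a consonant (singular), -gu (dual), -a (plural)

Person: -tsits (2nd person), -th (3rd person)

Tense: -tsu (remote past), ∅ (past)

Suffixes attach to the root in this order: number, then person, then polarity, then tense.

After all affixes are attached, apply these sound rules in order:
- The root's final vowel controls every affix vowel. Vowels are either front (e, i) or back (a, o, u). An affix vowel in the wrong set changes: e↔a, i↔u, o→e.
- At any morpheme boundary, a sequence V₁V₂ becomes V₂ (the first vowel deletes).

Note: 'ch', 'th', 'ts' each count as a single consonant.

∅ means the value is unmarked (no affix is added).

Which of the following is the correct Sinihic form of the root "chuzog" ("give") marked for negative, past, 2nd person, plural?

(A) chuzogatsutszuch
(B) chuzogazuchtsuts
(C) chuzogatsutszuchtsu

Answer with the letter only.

Attach number plural -a → chuzoga.
Attach person 2nd person -tsits → chuzogatsits.
Attach polarity negative -zuch → chuzogatsitszuch.
tense = past: zero marking, form stays chuzogatsitszuch.
Apply vowel harmony: chuzogatsitszuch → chuzogatsutszuch.
Vowel deletion: no change.
So the correct form is chuzogatsutszuch, option (A).
(C) chuzogatsutszuchtsu is wrong: it uses remote past instead of past for tense.
(B) chuzogazuchtsuts is wrong: it has the affixes in the wrong order.

A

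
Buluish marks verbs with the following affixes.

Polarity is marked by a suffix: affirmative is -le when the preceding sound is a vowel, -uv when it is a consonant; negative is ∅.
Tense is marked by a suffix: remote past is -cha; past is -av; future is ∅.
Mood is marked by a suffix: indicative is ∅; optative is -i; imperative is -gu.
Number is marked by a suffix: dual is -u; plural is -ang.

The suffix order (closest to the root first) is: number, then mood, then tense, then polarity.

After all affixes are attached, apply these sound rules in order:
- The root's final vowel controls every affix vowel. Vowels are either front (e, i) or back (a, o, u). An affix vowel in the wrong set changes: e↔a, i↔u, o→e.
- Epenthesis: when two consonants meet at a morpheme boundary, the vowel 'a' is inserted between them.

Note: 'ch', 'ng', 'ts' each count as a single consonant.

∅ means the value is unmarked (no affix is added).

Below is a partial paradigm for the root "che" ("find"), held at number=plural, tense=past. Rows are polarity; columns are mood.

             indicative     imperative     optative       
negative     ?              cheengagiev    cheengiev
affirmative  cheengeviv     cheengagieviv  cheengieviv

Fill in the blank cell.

Attach number plural -ang → cheang.
mood = indicative: zero marking, form stays cheang.
Attach tense past -av → cheangav.
polarity = negative: zero marking, form stays cheangav.
Apply vowel harmony: cheangav → cheengev.
Epenthesis: no change.

cheengev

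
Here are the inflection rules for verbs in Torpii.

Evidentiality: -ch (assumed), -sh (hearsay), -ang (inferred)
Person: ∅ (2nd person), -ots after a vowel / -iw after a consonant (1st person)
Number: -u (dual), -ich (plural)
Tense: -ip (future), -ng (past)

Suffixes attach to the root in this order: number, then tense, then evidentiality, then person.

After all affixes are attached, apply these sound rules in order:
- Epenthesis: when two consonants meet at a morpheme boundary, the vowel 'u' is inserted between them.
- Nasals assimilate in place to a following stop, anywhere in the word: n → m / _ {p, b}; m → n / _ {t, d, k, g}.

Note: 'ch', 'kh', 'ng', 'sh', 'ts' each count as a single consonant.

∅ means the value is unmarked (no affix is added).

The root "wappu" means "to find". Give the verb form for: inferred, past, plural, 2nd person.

Attach number plural -ich → wappuich.
Attach tense past -ng → wappuichng.
Attach evidentiality inferred -ang → wappuichngang.
person = 2nd person: zero marking, form stays wappuichngang.
Apply epenthesis: wappuichngang → wappuichungang.
Nasal assimilation: no change.

wappuichungang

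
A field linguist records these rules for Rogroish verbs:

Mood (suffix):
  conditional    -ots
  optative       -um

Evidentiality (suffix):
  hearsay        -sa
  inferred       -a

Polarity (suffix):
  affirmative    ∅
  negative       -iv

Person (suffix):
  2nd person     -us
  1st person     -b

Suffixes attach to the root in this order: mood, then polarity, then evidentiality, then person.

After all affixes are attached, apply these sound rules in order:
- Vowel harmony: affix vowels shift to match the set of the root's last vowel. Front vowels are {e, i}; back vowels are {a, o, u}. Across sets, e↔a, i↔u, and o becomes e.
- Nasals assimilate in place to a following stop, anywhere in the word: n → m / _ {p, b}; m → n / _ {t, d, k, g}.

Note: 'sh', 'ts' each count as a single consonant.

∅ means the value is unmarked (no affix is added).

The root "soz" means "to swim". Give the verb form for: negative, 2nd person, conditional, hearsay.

Attach mood conditional -ots → sozots.
Attach polarity negative -iv → sozotsiv.
Attach evidentiality hearsay -sa → sozotsivsa.
Attach person 2nd person -us → sozotsivsaus.
Apply vowel harmony: sozotsivsaus → sozotsuvsaus.
Nasal assimilation: no change.

sozotsuvsaus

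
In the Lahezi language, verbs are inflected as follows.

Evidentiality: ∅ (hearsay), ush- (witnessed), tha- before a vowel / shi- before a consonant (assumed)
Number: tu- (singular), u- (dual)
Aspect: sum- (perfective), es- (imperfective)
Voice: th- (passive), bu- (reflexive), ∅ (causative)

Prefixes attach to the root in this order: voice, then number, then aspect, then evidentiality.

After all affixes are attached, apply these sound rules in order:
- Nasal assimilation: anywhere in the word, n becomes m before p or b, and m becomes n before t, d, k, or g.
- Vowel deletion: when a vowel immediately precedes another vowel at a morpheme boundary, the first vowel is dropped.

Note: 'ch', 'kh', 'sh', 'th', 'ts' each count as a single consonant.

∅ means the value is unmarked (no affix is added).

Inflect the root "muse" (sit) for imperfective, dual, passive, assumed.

Attach voice passive th- → thmuse.
Attach number dual u- → uthmuse.
Attach aspect imperfective es- → esuthmuse.
Attach evidentiality assumed tha- (before vowel 'e') → thaesuthmuse.
Nasal assimilation: no change.
Apply vowel deletion: thaesuthmuse → thesuthmuse.

thesuthmuse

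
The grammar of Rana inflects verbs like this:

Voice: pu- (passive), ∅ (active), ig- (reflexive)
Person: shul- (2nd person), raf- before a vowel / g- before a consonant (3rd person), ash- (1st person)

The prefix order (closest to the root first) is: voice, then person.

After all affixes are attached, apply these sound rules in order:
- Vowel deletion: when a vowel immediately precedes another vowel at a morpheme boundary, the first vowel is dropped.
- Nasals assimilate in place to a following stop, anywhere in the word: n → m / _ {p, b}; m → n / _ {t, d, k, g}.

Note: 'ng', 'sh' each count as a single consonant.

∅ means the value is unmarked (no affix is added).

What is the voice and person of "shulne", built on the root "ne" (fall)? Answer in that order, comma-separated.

Segment: shul-ne.
voice: ∅ → active.
person: shul- → 2nd person.

active, 2nd person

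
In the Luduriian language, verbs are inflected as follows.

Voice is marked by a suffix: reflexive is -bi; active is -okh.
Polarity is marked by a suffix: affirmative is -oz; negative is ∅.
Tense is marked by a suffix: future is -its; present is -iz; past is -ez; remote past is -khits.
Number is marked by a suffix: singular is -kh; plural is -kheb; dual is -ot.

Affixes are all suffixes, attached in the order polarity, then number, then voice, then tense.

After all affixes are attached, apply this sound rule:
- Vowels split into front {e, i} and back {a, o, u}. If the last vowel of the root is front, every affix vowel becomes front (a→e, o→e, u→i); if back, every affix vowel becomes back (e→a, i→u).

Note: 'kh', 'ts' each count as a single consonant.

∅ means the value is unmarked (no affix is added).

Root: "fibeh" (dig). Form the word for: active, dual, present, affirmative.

Attach polarity affirmative -oz → fibehoz.
Attach number dual -ot → fibehozot.
Attach voice active -okh → fibehozotokh.
Attach tense present -iz → fibehozotokhiz.
Apply vowel harmony: fibehozotokhiz → fibehezetekhiz.

fibehezetekhiz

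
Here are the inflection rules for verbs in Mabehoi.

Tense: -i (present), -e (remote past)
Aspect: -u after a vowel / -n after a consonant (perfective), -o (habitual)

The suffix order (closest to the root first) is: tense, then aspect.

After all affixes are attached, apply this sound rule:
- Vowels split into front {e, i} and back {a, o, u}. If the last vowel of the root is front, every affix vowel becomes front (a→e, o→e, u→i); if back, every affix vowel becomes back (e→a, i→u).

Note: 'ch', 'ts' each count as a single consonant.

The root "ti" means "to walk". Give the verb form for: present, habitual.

tiie

Attach tense present -i → tii.
Attach aspect habitual -o → tiio.
Apply vowel harmony: tiio → tiie.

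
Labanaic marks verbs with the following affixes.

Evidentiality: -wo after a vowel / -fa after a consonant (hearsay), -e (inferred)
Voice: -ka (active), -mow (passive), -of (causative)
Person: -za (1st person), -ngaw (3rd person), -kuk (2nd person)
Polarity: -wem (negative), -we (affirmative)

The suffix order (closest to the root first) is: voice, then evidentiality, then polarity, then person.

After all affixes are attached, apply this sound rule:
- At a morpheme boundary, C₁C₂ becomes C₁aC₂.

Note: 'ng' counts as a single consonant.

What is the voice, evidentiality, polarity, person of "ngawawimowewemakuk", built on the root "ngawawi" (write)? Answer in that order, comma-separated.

passive, inferred, negative, 2nd person

Segment: ngawawi-mow-e-wem-kuk.
voice: -mow → passive.
evidentiality: -e → inferred.
polarity: -wem → negative.
person: -kuk → 2nd person.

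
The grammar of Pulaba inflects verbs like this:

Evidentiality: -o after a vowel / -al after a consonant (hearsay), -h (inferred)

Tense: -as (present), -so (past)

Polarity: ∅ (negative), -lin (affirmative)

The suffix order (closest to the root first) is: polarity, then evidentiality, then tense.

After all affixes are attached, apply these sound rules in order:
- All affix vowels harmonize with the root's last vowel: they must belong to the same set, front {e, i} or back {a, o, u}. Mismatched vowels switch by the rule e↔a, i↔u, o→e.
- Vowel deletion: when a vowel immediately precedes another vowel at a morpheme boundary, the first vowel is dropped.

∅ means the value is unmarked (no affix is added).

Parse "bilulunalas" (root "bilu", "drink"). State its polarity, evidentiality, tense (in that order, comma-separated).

Segment: bilu-lin-al-as.
polarity: -lin → affirmative.
evidentiality: -o/al → hearsay.
tense: -as → present.

affirmative, hearsay, present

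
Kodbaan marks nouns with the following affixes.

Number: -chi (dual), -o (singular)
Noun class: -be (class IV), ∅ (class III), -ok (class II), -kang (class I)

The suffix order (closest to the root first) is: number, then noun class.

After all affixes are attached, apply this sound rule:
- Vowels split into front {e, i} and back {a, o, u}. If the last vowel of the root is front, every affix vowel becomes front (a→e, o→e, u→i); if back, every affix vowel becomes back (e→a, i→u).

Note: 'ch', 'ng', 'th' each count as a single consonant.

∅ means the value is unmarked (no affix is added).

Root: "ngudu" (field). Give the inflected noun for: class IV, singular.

nguduoba

Attach number singular -o → nguduo.
Attach noun class class IV -be → nguduobe.
Apply vowel harmony: nguduobe → nguduoba.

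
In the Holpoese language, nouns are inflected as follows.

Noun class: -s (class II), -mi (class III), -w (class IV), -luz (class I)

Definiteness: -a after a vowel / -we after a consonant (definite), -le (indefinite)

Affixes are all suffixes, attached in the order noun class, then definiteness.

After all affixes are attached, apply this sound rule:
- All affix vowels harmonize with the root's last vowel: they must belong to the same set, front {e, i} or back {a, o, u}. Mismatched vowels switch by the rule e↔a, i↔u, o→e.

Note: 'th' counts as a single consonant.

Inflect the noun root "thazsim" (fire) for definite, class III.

Attach noun class class III -mi → thazsimmi.
Attach definiteness definite -a (after vowel 'i') → thazsimmia.
Apply vowel harmony: thazsimmia → thazsimmie.

thazsimmie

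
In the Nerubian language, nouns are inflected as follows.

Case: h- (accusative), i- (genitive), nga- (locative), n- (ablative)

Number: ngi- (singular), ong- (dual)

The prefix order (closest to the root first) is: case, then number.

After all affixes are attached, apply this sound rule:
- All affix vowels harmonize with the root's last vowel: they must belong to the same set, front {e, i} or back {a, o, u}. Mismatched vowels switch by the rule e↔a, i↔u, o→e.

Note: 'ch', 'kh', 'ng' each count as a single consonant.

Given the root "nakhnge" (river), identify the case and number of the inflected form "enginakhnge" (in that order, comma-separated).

genitive, dual

Segment: ong-i-nakhnge.
case: i- → genitive.
number: ong- → dual.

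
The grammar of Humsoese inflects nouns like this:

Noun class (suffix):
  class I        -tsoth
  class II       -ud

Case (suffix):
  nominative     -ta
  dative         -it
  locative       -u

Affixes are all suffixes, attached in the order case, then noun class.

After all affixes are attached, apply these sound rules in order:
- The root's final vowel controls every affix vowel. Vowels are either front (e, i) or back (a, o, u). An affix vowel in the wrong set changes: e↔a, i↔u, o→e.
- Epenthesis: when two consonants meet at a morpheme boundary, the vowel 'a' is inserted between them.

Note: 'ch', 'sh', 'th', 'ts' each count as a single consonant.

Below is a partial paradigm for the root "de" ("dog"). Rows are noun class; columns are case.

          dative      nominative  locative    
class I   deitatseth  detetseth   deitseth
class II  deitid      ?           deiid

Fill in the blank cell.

deteid

Attach case nominative -ta → deta.
Attach noun class class II -ud → detaud.
Apply vowel harmony: detaud → deteid.
Epenthesis: no change.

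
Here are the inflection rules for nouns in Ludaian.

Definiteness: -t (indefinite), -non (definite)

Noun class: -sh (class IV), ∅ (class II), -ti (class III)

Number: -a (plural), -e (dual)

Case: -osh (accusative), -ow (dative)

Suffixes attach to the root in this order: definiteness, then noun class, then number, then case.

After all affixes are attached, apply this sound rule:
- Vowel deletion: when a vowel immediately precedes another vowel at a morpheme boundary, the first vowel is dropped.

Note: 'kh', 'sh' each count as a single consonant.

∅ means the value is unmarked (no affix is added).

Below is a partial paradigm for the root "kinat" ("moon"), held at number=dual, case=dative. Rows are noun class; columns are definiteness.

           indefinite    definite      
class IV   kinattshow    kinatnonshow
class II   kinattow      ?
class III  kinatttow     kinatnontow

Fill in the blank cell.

kinatnonow

Attach definiteness definite -non → kinatnon.
noun class = class II: zero marking, form stays kinatnon.
Attach number dual -e → kinatnone.
Attach case dative -ow → kinatnoneow.
Apply vowel deletion: kinatnoneow → kinatnonow.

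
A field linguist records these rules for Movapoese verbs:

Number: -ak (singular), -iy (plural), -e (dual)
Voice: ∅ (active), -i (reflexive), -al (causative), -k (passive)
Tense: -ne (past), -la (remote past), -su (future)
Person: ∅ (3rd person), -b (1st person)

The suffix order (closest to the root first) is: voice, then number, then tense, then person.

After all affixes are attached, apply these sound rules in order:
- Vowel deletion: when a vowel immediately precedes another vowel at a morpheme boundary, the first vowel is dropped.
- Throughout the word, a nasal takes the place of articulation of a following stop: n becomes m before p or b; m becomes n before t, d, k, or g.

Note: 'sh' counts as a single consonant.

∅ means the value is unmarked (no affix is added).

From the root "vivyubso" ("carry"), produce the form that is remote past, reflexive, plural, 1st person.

Attach voice reflexive -i → vivyubsoi.
Attach number plural -iy → vivyubsoiiy.
Attach tense remote past -la → vivyubsoiiyla.
Attach person 1st person -b → vivyubsoiiylab.
Apply vowel deletion: vivyubsoiiylab → vivyubsiylab.
Nasal assimilation: no change.

vivyubsiylab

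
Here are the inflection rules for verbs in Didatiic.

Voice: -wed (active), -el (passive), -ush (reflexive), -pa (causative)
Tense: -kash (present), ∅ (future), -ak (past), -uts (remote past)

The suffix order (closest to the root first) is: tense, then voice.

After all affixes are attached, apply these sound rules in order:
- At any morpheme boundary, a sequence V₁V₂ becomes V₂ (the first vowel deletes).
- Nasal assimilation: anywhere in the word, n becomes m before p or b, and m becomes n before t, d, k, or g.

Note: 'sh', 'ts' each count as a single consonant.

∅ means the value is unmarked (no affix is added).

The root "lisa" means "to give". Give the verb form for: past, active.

lisakwed

Attach tense past -ak → lisaak.
Attach voice active -wed → lisaakwed.
Apply vowel deletion: lisaakwed → lisakwed.
Nasal assimilation: no change.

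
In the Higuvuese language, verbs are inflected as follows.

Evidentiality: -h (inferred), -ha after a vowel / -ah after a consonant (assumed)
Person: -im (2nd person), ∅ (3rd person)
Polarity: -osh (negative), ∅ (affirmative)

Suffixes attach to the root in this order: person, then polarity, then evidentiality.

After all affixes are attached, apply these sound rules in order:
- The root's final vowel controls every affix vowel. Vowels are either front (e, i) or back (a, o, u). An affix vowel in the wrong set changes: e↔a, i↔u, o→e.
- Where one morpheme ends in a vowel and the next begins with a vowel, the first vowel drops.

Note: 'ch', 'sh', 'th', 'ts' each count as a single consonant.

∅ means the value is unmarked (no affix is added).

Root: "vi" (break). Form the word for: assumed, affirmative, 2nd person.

vimeh

Attach person 2nd person -im → viim.
polarity = affirmative: zero marking, form stays viim.
Attach evidentiality assumed -ah (after consonant 'm') → viimah.
Apply vowel harmony: viimah → viimeh.
Apply vowel deletion: viimeh → vimeh.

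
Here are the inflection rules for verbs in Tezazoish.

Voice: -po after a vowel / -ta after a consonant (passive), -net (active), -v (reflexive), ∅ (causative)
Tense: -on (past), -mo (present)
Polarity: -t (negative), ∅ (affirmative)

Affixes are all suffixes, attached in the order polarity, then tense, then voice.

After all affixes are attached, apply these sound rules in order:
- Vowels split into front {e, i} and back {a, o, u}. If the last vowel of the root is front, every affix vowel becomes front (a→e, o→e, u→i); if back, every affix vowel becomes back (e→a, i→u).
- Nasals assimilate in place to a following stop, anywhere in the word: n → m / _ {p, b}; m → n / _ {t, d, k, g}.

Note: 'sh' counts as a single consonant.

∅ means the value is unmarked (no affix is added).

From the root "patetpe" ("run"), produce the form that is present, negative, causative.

Attach polarity negative -t → patetpet.
Attach tense present -mo → patetpetmo.
voice = causative: zero marking, form stays patetpetmo.
Apply vowel harmony: patetpetmo → patetpetme.
Nasal assimilation: no change.

patetpetme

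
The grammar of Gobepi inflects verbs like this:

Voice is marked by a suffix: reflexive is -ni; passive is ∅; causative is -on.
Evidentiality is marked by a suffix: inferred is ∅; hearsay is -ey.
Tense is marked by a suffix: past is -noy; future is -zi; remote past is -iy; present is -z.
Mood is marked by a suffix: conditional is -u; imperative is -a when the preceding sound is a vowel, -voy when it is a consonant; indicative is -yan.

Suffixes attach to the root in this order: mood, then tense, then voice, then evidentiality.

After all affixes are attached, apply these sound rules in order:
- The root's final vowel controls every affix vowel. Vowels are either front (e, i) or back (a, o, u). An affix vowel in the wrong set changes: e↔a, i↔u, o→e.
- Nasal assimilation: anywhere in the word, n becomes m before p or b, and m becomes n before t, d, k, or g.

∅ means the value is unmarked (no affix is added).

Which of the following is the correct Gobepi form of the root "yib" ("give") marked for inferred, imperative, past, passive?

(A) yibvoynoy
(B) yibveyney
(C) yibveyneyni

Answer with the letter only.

B

Attach mood imperative -voy (after consonant 'b') → yibvoy.
Attach tense past -noy → yibvoynoy.
voice = passive: zero marking, form stays yibvoynoy.
evidentiality = inferred: zero marking, form stays yibvoynoy.
Apply vowel harmony: yibvoynoy → yibveyney.
Nasal assimilation: no change.
So the correct form is yibveyney, option (B).
(A) yibvoynoy is wrong: it fails to apply the sound rule(s).
(C) yibveyneyni is wrong: it uses reflexive instead of passive for voice.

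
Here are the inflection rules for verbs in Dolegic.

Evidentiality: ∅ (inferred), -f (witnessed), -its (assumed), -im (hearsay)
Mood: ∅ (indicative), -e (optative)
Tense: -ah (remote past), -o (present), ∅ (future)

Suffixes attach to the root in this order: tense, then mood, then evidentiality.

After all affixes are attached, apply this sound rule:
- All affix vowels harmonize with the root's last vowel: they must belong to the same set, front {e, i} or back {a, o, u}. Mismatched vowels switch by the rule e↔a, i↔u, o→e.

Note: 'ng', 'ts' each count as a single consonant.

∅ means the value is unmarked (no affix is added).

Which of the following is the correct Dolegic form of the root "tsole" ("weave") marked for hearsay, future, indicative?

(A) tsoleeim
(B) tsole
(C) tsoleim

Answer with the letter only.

C

tense = future: zero marking, form stays tsole.
mood = indicative: zero marking, form stays tsole.
Attach evidentiality hearsay -im → tsoleim.
Vowel harmony: no change.
So the correct form is tsoleim, option (C).
(B) tsole is wrong: it uses inferred instead of hearsay for evidentiality.
(A) tsoleeim is wrong: it uses optative instead of indicative for mood.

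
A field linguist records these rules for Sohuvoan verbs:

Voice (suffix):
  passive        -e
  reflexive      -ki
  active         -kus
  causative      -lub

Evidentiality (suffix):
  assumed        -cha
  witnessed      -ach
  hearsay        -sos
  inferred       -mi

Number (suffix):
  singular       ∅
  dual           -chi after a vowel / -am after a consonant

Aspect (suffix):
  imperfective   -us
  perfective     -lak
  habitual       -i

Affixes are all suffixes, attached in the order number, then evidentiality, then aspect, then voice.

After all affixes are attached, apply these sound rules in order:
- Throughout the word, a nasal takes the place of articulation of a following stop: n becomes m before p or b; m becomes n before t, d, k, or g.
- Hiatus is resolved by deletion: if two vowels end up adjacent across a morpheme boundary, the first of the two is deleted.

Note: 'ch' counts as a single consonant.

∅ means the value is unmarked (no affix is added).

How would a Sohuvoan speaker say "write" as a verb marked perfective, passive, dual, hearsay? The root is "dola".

dolachisoslake

Attach number dual -chi (after vowel 'a') → dolachi.
Attach evidentiality hearsay -sos → dolachisos.
Attach aspect perfective -lak → dolachisoslak.
Attach voice passive -e → dolachisoslake.
Nasal assimilation: no change.
Vowel deletion: no change.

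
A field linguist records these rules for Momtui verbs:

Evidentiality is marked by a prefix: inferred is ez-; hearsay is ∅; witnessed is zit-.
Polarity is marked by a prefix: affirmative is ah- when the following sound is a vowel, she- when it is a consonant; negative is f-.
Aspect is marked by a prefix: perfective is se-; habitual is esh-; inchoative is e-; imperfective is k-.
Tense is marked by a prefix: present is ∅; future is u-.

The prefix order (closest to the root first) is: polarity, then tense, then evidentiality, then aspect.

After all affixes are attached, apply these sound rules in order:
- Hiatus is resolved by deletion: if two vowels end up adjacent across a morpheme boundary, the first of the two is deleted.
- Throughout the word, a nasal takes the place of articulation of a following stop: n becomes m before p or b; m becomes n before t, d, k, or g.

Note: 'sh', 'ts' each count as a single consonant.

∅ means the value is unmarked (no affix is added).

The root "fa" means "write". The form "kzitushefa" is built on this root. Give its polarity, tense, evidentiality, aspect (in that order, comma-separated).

affirmative, future, witnessed, imperfective

Segment: k-zit-u-she-fa.
polarity: ah/she- → affirmative.
tense: u- → future.
evidentiality: zit- → witnessed.
aspect: k- → imperfective.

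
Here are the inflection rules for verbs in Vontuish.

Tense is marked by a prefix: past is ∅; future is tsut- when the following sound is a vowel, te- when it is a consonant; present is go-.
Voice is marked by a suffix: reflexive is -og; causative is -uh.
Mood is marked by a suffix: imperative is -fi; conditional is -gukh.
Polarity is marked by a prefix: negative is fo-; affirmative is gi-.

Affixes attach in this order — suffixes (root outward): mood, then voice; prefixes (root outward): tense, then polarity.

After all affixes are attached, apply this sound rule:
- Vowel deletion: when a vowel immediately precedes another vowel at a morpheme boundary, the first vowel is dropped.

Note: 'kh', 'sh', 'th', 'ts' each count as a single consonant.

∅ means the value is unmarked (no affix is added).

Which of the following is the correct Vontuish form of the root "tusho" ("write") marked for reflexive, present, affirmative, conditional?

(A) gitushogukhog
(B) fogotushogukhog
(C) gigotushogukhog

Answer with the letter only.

Attach tense present go- → gotusho.
Attach polarity affirmative gi- → gigotusho.
Attach mood conditional -gukh → gigotushogukh.
Attach voice reflexive -og → gigotushogukhog.
Vowel deletion: no change.
So the correct form is gigotushogukhog, option (C).
(B) fogotushogukhog is wrong: it uses negative instead of affirmative for polarity.
(A) gitushogukhog is wrong: it uses past instead of present for tense.

C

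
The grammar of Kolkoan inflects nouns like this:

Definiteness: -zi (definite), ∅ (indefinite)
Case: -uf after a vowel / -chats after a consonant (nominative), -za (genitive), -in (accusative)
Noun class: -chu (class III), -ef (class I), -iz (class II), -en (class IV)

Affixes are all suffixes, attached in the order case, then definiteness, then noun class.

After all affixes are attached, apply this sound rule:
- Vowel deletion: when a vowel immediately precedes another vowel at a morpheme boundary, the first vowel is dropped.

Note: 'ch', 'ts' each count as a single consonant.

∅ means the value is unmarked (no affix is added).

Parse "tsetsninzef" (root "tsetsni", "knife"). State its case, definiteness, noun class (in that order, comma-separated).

accusative, definite, class I

Segment: tsetsni-in-zi-ef.
case: -in → accusative.
definiteness: -zi → definite.
noun class: -ef → class I.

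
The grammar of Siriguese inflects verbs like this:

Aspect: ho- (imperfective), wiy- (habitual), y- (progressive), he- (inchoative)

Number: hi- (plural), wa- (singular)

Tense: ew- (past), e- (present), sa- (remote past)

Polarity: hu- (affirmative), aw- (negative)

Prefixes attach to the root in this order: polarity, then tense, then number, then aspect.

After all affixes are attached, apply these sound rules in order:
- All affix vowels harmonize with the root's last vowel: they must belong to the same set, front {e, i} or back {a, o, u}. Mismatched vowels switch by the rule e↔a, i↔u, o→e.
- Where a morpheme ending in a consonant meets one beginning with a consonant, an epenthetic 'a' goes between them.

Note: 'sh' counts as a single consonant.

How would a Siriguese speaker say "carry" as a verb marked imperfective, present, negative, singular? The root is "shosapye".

heweeewashosapye

Attach polarity negative aw- → awshosapye.
Attach tense present e- → eawshosapye.
Attach number singular wa- → waeawshosapye.
Attach aspect imperfective ho- → howaeawshosapye.
Apply vowel harmony: howaeawshosapye → heweeewshosapye.
Apply epenthesis: heweeewshosapye → heweeewashosapye.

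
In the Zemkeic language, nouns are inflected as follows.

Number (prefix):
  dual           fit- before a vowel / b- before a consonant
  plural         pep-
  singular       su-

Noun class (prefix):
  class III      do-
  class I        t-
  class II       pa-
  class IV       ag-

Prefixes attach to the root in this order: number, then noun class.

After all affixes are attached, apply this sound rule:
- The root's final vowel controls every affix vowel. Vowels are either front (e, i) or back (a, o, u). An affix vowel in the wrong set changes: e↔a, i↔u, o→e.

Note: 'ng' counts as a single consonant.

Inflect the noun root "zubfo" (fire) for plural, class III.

Attach number plural pep- → pepzubfo.
Attach noun class class III do- → dopepzubfo.
Apply vowel harmony: dopepzubfo → dopapzubfo.

dopapzubfo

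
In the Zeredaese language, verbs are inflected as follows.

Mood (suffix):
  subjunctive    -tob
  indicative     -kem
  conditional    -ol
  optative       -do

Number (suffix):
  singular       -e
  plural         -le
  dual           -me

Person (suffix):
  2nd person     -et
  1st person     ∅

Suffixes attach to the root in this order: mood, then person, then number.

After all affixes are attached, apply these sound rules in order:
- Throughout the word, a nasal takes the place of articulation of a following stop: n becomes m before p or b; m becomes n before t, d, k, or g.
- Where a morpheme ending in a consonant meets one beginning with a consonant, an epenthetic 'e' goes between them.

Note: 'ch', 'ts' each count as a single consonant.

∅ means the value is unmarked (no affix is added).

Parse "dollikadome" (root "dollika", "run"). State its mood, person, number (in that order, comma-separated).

optative, 1st person, dual

Segment: dollika-do-me.
mood: -do → optative.
person: ∅ → 1st person.
number: -me → dual.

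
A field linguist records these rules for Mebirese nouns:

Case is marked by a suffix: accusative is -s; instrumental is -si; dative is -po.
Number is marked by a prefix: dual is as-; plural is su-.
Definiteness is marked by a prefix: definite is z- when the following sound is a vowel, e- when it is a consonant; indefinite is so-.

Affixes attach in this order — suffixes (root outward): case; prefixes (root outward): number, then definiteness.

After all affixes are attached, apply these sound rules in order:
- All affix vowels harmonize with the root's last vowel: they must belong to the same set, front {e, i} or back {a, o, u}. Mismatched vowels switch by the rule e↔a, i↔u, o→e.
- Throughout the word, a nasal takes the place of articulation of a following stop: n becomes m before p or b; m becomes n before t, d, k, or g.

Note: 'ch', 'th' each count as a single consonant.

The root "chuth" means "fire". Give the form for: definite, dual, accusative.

Attach case accusative -s → chuths.
Attach number dual as- → aschuths.
Attach definiteness definite z- (before vowel 'a') → zaschuths.
Vowel harmony: no change.
Nasal assimilation: no change.

zaschuths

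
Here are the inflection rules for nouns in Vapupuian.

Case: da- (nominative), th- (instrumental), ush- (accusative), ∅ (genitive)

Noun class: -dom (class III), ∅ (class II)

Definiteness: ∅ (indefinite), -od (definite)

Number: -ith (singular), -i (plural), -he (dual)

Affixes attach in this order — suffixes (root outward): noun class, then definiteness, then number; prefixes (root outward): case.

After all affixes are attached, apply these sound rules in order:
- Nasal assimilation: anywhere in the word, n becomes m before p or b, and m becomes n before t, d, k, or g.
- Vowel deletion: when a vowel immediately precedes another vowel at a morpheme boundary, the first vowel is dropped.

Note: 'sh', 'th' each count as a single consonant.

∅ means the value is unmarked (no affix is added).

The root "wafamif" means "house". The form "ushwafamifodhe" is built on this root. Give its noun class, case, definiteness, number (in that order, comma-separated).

Segment: ush-wafamif-od-he.
noun class: ∅ → class II.
case: ush- → accusative.
definiteness: -od → definite.
number: -he → dual.

class II, accusative, definite, dual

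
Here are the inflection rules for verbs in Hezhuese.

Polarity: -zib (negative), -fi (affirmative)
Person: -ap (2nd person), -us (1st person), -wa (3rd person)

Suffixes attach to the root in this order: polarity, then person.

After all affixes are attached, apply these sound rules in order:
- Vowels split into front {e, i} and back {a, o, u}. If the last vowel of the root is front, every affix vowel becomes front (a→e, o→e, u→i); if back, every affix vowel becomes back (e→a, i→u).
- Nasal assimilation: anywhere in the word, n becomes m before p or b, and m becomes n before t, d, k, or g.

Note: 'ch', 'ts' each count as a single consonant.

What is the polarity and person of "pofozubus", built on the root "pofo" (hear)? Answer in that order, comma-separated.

negative, 1st person

Segment: pofo-zib-us.
polarity: -zib → negative.
person: -us → 1st person.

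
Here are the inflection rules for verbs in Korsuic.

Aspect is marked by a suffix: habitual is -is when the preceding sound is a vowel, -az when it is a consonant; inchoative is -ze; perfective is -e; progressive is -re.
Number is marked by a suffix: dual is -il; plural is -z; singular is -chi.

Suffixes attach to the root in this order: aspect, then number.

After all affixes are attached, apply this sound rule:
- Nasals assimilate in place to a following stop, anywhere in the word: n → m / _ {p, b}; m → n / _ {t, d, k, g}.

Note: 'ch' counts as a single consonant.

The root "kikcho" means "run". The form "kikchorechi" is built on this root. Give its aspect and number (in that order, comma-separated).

progressive, singular

Segment: kikcho-re-chi.
aspect: -re → progressive.
number: -chi → singular.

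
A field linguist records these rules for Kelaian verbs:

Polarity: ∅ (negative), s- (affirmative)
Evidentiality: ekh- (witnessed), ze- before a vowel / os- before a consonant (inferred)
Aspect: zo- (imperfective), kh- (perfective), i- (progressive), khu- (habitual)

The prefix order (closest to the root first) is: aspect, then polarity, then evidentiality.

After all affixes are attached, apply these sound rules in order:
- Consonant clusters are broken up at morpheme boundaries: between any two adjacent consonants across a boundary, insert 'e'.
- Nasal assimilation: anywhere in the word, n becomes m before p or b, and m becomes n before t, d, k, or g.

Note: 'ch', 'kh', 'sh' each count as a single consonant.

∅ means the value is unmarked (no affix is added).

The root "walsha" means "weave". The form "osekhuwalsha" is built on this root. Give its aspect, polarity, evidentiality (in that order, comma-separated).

habitual, negative, inferred

Segment: os-khu-walsha.
aspect: khu- → habitual.
polarity: ∅ → negative.
evidentiality: ze/os- → inferred.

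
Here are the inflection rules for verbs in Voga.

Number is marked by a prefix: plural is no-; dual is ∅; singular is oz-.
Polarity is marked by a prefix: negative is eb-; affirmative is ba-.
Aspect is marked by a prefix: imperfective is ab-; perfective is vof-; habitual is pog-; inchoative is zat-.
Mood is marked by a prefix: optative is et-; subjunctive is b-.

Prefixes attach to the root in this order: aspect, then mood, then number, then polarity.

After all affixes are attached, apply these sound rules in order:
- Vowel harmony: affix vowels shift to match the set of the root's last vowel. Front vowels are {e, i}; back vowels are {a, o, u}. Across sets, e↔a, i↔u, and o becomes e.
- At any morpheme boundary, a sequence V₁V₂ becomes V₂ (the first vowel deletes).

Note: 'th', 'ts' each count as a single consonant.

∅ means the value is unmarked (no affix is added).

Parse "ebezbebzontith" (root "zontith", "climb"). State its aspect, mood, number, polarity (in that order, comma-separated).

imperfective, subjunctive, singular, negative

Segment: eb-oz-b-ab-zontith.
aspect: ab- → imperfective.
mood: b- → subjunctive.
number: oz- → singular.
polarity: eb- → negative.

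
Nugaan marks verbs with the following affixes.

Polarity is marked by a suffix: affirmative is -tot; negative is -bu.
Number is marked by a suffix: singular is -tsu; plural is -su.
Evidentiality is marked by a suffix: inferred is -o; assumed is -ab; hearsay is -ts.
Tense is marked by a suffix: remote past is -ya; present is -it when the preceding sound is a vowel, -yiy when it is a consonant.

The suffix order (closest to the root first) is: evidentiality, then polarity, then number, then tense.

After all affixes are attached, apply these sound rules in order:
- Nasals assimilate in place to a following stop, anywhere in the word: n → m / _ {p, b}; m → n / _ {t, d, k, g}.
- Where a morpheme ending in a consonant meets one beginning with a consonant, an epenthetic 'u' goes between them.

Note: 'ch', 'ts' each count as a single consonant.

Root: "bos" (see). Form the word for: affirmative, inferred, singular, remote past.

Attach evidentiality inferred -o → boso.
Attach polarity affirmative -tot → bosotot.
Attach number singular -tsu → bosotottsu.
Attach tense remote past -ya → bosotottsuya.
Nasal assimilation: no change.
Apply epenthesis: bosotottsuya → bosototutsuya.

bosototutsuya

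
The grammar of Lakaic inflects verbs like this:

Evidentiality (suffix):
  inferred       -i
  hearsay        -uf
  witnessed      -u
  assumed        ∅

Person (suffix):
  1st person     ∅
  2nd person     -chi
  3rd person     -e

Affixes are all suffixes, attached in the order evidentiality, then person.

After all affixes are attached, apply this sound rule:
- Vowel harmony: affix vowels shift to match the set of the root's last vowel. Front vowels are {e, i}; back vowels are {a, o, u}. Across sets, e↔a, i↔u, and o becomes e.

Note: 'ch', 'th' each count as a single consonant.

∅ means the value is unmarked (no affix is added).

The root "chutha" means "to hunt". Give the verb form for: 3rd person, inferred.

chuthaua

Attach evidentiality inferred -i → chuthai.
Attach person 3rd person -e → chuthaie.
Apply vowel harmony: chuthaie → chuthaua.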